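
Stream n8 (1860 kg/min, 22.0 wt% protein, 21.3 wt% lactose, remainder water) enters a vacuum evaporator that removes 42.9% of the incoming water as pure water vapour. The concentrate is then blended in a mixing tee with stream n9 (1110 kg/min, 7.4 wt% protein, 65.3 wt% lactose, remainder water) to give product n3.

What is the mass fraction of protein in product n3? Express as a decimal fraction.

0.195

Vapour removed = 0.429×0.567×1860 = 452.43 kg/min; concentrate = 1407.6 kg/min.
protein reaching the mixer = 409.2 (from concentrate) + 1110×0.074 = 491.34 kg/min.
Product flow = 1407.6 + 1110 = 2517.6 kg/min; protein fraction = 0.195.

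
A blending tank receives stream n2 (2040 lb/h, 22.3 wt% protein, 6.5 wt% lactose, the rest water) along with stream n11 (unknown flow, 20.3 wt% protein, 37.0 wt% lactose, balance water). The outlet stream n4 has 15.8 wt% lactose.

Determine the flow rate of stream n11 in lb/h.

894.9 lb/h

Let n11 be the unknown flow. Total out = 2040 + n11.
lactose balance: 132.6 + 0.370·n11 = 0.158·(2040 + n11)
(0.370 − 0.158)·n11 = 0.158×2040 − 132.6 = 189.72
n11 = 189.72 / 0.212 = 894.91 lb/h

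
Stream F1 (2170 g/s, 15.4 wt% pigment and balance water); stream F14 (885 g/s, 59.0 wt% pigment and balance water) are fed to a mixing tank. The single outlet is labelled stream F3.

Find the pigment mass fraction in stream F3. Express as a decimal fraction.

Total flow out = 2170 + 885 = 3055 g/s.
pigment in = 2170×0.154 + 885×0.590 = 856.33 g/s.
pigment mass fraction in F3 = 856.33/3055 = 0.2803.

0.2803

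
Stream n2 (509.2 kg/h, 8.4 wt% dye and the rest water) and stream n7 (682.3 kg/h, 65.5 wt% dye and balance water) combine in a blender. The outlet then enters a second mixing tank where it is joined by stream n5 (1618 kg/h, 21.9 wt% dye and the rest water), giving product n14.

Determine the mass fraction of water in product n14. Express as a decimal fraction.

Overall, product flow = 2809.5 kg/h.
water in = 509.2×0.916 + 682.3×0.345 + 1618×0.781 = 1965.5 kg/h.
water fraction in n14 = 0.6996.

0.6996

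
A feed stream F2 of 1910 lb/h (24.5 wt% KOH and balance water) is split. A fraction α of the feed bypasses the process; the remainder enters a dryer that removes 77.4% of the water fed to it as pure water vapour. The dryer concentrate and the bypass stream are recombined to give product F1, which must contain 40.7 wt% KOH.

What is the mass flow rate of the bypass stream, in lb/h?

609 lb/h

All 1910×0.245 = 467.95 lb/h of KOH reaches F1, so F1 = 467.95/0.407 = 1149.8 lb/h and vapour = 760.25 lb/h.
The evaporator receives (1−α)·1910 of feed at 0.755 water and removes 0.774 of that water:
0.774×0.755×(1−α)×1910 = 760.25
(1−α) = 760.25/1116.1 = 0.6811;  α = 0.3189.
Bypass flow = 0.3189×1910 = 609.03 lb/h.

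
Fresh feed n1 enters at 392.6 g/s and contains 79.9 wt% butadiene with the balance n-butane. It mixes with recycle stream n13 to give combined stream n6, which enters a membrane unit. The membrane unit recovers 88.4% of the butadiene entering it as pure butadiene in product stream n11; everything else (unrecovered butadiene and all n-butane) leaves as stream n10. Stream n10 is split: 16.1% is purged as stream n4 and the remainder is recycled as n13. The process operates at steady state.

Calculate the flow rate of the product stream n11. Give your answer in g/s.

307.2 g/s

butadiene in n6: m_A = 392.6×0.799 + (1−0.161)·(1−0.884)·m_A, so m_A = 313.69/0.9027 = 347.51 g/s.
Product n11 = 0.884×347.51 = 307.2 g/s.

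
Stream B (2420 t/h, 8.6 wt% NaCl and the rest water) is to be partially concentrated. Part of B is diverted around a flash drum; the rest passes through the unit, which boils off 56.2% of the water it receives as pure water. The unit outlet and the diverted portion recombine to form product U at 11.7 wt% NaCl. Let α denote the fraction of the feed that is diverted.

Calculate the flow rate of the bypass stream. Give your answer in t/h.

All 2420×0.086 = 208.12 t/h of NaCl reaches U, so U = 208.12/0.117 = 1778.8 t/h and vapour = 641.2 t/h.
The evaporator receives (1−α)·2420 of feed at 0.914 water and removes 0.562 of that water:
0.562×0.914×(1−α)×2420 = 641.2
(1−α) = 641.2/1243.1 = 0.5158;  α = 0.4842.
Bypass flow = 0.4842×2420 = 1171.7 t/h.

1172 t/h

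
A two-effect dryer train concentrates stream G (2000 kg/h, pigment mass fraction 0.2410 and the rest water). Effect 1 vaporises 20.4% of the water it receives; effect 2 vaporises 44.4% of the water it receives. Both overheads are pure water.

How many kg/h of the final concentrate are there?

water in feed = 2000×0.759 = 1518 kg/h.
After stage 1: water left = (1−0.204)×1518 = 1208.3; stream total = 1690.3 kg/h.
After stage 2: water left = (1−0.444)×1208.3 = 671.83; final concentrate = 1153.8 kg/h.

1154 kg/h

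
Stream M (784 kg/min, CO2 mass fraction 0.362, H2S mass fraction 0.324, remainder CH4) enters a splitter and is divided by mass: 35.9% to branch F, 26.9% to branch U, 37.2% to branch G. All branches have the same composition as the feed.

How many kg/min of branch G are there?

291.6 kg/min

Branch G flow = 0.372×784 = 291.65 kg/min.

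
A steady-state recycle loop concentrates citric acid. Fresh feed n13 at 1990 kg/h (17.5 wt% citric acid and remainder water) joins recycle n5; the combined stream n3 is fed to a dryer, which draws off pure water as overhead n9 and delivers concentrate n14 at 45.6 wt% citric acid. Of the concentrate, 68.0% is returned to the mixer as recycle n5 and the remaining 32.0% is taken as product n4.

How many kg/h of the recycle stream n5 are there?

Overall citric acid balance (none leaves overhead): citric acid in fresh feed = citric acid in product, i.e. 1990×0.175 = (1−0.680)·n14·0.456.
n14 = 348.25/(0.456×0.320) = 2386.6 kg/h.
Recycle n5 = 0.680×2386.6 = 1622.9 kg/h.

1623 kg/h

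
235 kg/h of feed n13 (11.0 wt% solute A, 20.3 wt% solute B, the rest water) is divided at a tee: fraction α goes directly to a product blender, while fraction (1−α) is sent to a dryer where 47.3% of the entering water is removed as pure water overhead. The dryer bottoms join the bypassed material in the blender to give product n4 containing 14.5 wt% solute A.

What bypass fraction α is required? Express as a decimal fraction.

All 235×0.110 = 25.85 kg/h of solute A reaches n4, so n4 = 25.85/0.145 = 178.28 kg/h and vapour = 56.724 kg/h.
The evaporator receives (1−α)·235 of feed at 0.687 water and removes 0.473 of that water:
0.473×0.687×(1−α)×235 = 56.724
(1−α) = 56.724/76.363 = 0.7428;  α = 0.2572.

0.257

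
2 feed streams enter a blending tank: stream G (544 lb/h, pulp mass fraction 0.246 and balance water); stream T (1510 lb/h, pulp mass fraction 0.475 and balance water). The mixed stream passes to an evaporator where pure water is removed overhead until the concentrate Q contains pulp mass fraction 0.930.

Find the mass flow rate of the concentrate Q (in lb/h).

pulp entering = 544×0.246 + 1510×0.475 = 851.07 lb/h.
All pulp reports to Q, so Q = 851.07/0.930 = 915.13 lb/h.

915.1 lb/h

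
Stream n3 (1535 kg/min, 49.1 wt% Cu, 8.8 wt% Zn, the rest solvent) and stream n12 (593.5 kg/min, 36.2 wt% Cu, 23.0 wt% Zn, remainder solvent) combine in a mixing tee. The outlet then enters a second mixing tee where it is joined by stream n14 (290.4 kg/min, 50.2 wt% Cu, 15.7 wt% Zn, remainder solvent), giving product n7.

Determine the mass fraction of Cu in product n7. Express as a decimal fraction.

0.4607

Overall, product flow = 2418.9 kg/min.
Cu in = 1535×0.491 + 593.5×0.362 + 290.4×0.502 = 1114.3 kg/min.
Cu fraction in n7 = 0.4607.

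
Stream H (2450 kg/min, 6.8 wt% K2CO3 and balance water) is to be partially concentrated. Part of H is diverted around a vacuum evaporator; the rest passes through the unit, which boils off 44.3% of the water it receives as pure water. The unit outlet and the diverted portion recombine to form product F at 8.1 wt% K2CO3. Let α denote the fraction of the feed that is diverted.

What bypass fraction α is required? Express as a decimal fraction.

All 2450×0.068 = 166.6 kg/min of K2CO3 reaches F, so F = 166.6/0.081 = 2056.8 kg/min and vapour = 393.21 kg/min.
The evaporator receives (1−α)·2450 of feed at 0.932 water and removes 0.443 of that water:
0.443×0.932×(1−α)×2450 = 393.21
(1−α) = 393.21/1011.5 = 0.3887;  α = 0.6113.

0.611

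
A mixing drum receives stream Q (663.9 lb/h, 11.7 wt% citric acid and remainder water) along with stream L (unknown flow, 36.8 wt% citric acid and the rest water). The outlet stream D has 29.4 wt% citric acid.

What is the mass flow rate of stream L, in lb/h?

Let L be the unknown flow. Total out = 663.9 + L.
citric acid balance: 77.676 + 0.368·L = 0.294·(663.9 + L)
(0.368 − 0.294)·L = 0.294×663.9 − 77.676 = 117.51
L = 117.51 / 0.074 = 1588 lb/h

1588 lb/h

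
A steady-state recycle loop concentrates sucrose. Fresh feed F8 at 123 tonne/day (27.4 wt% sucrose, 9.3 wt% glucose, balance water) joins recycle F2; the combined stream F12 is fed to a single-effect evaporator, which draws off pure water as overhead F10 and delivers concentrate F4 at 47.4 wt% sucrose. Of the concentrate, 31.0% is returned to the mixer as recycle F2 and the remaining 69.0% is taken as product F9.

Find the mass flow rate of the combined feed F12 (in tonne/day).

154.9 tonne/day

Overall sucrose balance (none leaves overhead): sucrose in fresh feed = sucrose in product, i.e. 123×0.274 = (1−0.310)·F4·0.474.
F4 = 33.702/(0.474×0.690) = 103.05 tonne/day.
Recycle F2 = 0.310×103.05 = 31.944 tonne/day.
Combined feed F12 = 123 + 31.944 = 154.94 tonne/day.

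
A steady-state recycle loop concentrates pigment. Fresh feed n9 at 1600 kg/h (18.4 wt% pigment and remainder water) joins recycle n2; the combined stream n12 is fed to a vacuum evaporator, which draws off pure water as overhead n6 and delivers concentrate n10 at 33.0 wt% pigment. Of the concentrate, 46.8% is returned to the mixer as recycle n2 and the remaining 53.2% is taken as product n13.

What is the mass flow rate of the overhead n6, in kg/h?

Overall pigment balance (none leaves overhead): pigment in fresh feed = pigment in product, i.e. 1600×0.184 = (1−0.468)·n10·0.330.
n10 = 294.4/(0.330×0.532) = 1676.9 kg/h.
Recycle n2 = 0.468×1676.9 = 784.8 kg/h.
Combined feed n12 = 1600 + 784.8 = 2384.8 kg/h.
Overhead n6 = n12 − n10 = 2384.8 − 1676.9 = 707.88 kg/h.

707.9 kg/h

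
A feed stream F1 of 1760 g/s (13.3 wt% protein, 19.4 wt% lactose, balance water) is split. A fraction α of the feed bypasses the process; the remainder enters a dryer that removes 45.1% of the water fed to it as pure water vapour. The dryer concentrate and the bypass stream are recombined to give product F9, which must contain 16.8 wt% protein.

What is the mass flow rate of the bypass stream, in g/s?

552 g/s

All 1760×0.133 = 234.08 g/s of protein reaches F9, so F9 = 234.08/0.168 = 1393.3 g/s and vapour = 366.67 g/s.
The evaporator receives (1−α)·1760 of feed at 0.673 water and removes 0.451 of that water:
0.451×0.673×(1−α)×1760 = 366.67
(1−α) = 366.67/534.2 = 0.6864;  α = 0.3136.
Bypass flow = 0.3136×1760 = 551.96 g/s.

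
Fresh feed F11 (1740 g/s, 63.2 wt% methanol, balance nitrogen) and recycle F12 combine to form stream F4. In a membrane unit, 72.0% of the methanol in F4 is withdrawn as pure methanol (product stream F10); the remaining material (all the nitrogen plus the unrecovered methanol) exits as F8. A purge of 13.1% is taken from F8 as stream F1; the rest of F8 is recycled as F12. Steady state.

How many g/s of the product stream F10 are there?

1046 g/s

methanol in F4: m_A = 1740×0.632 + (1−0.131)·(1−0.720)·m_A, so m_A = 1099.7/0.7567 = 1453.3 g/s.
Product F10 = 0.720×1453.3 = 1046.4 g/s.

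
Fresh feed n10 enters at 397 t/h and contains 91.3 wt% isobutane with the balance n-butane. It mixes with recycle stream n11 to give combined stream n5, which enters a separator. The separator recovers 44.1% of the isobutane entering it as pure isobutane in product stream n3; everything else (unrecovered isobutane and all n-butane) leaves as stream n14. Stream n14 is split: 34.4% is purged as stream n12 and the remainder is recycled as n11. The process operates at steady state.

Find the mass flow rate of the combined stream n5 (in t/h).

n-butane enters only via n10 and leaves only via the purge: 397×0.087 = 0.344×(n-butane in n14), and the separator passes all n-butane, so n-butane in n5 = n-butane in n14 = 100.4 t/h.
isobutane in n5: m_A = 397×0.913 + (1−0.344)·(1−0.441)·m_A, so m_A = 362.46/0.6333 = 572.34 t/h.
n5 = 572.34 + 100.4 = 672.74 t/h.

672.7 t/h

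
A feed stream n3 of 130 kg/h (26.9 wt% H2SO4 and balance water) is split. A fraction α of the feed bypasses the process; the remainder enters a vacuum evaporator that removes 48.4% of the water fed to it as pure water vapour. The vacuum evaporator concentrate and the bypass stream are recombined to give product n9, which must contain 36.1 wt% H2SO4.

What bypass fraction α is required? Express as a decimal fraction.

All 130×0.269 = 34.97 kg/h of H2SO4 reaches n9, so n9 = 34.97/0.361 = 96.87 kg/h and vapour = 33.13 kg/h.
The evaporator receives (1−α)·130 of feed at 0.731 water and removes 0.484 of that water:
0.484×0.731×(1−α)×130 = 33.13
(1−α) = 33.13/45.995 = 0.7203;  α = 0.2797.

0.280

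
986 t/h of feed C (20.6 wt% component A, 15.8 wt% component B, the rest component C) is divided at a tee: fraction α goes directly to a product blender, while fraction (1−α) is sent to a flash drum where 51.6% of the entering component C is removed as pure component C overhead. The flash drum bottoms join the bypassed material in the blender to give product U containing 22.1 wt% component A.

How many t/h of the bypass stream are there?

782.1 t/h

All 986×0.206 = 203.12 t/h of component A reaches U, so U = 203.12/0.221 = 919.08 t/h and vapour = 66.923 t/h.
The evaporator receives (1−α)·986 of feed at 0.636 component C and removes 0.516 of that component C:
0.516×0.636×(1−α)×986 = 66.923
(1−α) = 66.923/323.58 = 0.2068;  α = 0.7932.
Bypass flow = 0.7932×986 = 782.08 t/h.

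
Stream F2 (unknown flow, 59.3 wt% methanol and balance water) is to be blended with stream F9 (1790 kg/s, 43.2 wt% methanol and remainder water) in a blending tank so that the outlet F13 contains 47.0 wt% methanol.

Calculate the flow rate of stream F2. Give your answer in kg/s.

Let F2 be the unknown flow. Total out = 1790 + F2.
methanol balance: 773.28 + 0.593·F2 = 0.470·(1790 + F2)
(0.593 − 0.470)·F2 = 0.470×1790 − 773.28 = 68.02
F2 = 68.02 / 0.123 = 553.01 kg/s

553 kg/s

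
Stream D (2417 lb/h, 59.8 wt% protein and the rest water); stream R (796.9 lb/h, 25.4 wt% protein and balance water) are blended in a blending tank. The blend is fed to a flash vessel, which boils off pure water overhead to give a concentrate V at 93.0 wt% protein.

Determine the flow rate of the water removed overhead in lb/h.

protein entering = 2417×0.598 + 796.9×0.254 = 1647.8 lb/h.
All protein reports to V, so V = 1647.8/0.930 = 1771.8 lb/h.
Total feed = 3213.9 lb/h; overhead = 3213.9 − 1771.8 = 1442.1 lb/h.

1442 lb/h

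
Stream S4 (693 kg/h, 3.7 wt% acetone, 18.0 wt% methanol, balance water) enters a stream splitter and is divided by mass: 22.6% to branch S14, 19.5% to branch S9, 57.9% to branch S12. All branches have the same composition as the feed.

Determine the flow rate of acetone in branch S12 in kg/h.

Branch S12 total = 0.579×693 = 401.25 kg/h.
acetone in S12 = 0.037×401.25 = 14.846 kg/h.

14.85 kg/h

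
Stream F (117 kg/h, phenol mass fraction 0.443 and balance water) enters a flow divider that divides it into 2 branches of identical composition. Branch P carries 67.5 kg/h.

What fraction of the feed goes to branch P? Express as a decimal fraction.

Fraction to P = 67.5/117 = 0.5769.

0.577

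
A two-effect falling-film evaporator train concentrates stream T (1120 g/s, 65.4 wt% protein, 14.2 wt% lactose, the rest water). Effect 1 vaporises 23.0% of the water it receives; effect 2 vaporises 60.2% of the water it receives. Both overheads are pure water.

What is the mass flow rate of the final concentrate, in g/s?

water in feed = 1120×0.204 = 228.48 g/s.
After stage 1: water left = (1−0.230)×228.48 = 175.93; stream total = 1067.4 g/s.
After stage 2: water left = (1−0.602)×175.93 = 70.02; final concentrate = 961.54 g/s.

961.5 g/s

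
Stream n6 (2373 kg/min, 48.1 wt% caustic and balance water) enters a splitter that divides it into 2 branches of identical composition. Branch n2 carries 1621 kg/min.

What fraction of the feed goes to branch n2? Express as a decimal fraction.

0.683

Fraction to n2 = 1621/2373 = 0.6831.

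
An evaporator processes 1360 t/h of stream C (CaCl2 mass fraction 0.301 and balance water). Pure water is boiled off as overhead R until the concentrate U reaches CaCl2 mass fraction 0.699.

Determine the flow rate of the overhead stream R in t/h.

774.4 t/h

CaCl2 is conserved: 1360×0.301 = 409.36 t/h all reports to the concentrate.
Concentrate = 409.36/(target fraction) = 585.64 t/h.
Overhead = 1360 − 585.64 = 774.36 t/h.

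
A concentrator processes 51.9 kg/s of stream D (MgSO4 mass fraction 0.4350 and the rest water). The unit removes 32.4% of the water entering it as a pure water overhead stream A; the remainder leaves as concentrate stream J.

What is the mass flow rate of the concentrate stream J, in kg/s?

water entering = 51.9×0.565 = 29.323 kg/s; overhead removed = 0.324×29.323 = 9.5008 kg/s.
Concentrate = 51.9 − 9.5008 = 42.399 kg/s.

42.4 kg/s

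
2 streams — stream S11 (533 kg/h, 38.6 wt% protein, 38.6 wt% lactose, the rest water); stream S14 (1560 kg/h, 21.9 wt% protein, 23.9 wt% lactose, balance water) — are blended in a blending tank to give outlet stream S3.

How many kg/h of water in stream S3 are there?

967 kg/h

water out = water in = 533×0.228 + 1560×0.542 = 967.04 kg/h.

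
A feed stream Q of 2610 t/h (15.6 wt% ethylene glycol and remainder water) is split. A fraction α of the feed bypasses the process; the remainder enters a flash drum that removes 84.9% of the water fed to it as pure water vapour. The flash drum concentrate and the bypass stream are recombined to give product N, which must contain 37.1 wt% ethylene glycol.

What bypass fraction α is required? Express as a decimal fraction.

0.191

All 2610×0.156 = 407.16 t/h of ethylene glycol reaches N, so N = 407.16/0.371 = 1097.5 t/h and vapour = 1512.5 t/h.
The evaporator receives (1−α)·2610 of feed at 0.844 water and removes 0.849 of that water:
0.849×0.844×(1−α)×2610 = 1512.5
(1−α) = 1512.5/1870.2 = 0.8088;  α = 0.1912.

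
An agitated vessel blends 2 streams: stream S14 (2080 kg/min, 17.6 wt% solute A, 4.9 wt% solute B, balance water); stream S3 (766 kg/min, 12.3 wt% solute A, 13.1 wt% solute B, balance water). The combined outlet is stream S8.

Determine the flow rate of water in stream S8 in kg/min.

2183 kg/min

water out = water in = 2080×0.775 + 766×0.746 = 2183.4 kg/min.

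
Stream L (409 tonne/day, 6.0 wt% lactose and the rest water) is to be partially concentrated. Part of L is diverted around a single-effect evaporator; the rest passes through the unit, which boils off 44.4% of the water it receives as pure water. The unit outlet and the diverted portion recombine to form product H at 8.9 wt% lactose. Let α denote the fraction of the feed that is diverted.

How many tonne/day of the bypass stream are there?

All 409×0.060 = 24.54 tonne/day of lactose reaches H, so H = 24.54/0.089 = 275.73 tonne/day and vapour = 133.27 tonne/day.
The evaporator receives (1−α)·409 of feed at 0.940 water and removes 0.444 of that water:
0.444×0.940×(1−α)×409 = 133.27
(1−α) = 133.27/170.7 = 0.7807;  α = 0.2193.
Bypass flow = 0.2193×409 = 89.684 tonne/day.

89.68 tonne/day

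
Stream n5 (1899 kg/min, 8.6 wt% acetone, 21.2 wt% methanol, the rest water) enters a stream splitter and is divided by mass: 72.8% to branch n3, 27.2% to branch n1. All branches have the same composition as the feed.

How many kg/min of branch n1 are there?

516.5 kg/min

Branch n1 flow = 0.272×1899 = 516.53 kg/min.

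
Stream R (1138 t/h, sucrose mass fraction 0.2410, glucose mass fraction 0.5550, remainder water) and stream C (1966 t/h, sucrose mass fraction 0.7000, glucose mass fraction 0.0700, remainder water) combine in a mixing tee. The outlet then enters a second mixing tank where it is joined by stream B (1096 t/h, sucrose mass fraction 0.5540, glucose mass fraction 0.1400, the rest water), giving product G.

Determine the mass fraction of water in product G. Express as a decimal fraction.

0.2428

Overall, product flow = 4200 t/h.
water in = 1138×0.204 + 1966×0.230 + 1096×0.306 = 1019.7 t/h.
water fraction in G = 0.2428.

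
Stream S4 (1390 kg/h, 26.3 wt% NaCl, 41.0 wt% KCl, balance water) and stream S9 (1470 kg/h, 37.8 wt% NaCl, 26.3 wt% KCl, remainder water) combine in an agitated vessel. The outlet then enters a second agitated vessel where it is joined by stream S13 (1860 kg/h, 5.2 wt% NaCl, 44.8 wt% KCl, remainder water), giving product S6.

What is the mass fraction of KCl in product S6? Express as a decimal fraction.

0.379

Overall, product flow = 4720 kg/h.
KCl in = 1390×0.410 + 1470×0.263 + 1860×0.448 = 1789.8 kg/h.
KCl fraction in S6 = 0.379.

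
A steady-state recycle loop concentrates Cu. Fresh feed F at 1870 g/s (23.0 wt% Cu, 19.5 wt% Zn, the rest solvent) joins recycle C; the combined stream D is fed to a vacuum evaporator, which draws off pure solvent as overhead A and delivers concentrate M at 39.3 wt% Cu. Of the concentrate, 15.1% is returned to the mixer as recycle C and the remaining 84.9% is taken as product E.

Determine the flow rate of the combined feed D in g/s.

2065 g/s

Overall Cu balance (none leaves overhead): Cu in fresh feed = Cu in product, i.e. 1870×0.230 = (1−0.151)·M·0.393.
M = 430.1/(0.393×0.849) = 1289 g/s.
Recycle C = 0.151×1289 = 194.65 g/s.
Combined feed D = 1870 + 194.65 = 2064.6 g/s.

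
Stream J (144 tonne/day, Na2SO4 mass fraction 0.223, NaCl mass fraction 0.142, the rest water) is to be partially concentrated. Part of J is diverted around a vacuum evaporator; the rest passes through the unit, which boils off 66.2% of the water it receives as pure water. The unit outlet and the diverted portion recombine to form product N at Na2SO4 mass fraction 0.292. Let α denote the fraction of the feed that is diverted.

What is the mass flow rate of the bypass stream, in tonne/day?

63.05 tonne/day

All 144×0.223 = 32.112 tonne/day of Na2SO4 reaches N, so N = 32.112/0.292 = 109.97 tonne/day and vapour = 34.027 tonne/day.
The evaporator receives (1−α)·144 of feed at 0.635 water and removes 0.662 of that water:
0.662×0.635×(1−α)×144 = 34.027
(1−α) = 34.027/60.533 = 0.5621;  α = 0.4379.
Bypass flow = 0.4379×144 = 63.054 tonne/day.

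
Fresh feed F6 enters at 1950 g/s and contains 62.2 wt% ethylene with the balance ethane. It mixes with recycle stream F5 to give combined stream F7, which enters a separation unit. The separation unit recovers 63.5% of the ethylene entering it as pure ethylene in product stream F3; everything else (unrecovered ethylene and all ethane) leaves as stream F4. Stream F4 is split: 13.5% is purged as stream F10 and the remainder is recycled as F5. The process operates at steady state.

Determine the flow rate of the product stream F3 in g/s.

ethylene in F7: m_A = 1950×0.622 + (1−0.135)·(1−0.635)·m_A, so m_A = 1212.9/0.6843 = 1772.5 g/s.
Product F3 = 0.635×1772.5 = 1125.6 g/s.

1126 g/s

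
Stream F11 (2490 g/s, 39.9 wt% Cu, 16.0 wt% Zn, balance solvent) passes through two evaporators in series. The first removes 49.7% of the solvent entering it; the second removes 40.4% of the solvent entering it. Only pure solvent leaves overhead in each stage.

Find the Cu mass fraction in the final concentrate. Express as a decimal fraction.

0.5773

solvent in feed = 2490×0.441 = 1098.1 g/s.
After stage 1: solvent left = (1−0.497)×1098.1 = 552.34; stream total = 1944.2 g/s.
After stage 2: solvent left = (1−0.404)×552.34 = 329.19; final concentrate = 1721.1 g/s.
Cu fraction = 993.51/1721.1 = 0.5773.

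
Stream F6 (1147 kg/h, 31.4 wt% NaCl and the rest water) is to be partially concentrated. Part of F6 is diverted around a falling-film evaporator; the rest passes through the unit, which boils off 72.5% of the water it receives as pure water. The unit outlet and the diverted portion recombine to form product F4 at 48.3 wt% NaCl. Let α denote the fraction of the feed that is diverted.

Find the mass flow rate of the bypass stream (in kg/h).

340.1 kg/h

All 1147×0.314 = 360.16 kg/h of NaCl reaches F4, so F4 = 360.16/0.483 = 745.67 kg/h and vapour = 401.33 kg/h.
The evaporator receives (1−α)·1147 of feed at 0.686 water and removes 0.725 of that water:
0.725×0.686×(1−α)×1147 = 401.33
(1−α) = 401.33/570.46 = 0.7035;  α = 0.2965.
Bypass flow = 0.2965×1147 = 340.06 kg/h.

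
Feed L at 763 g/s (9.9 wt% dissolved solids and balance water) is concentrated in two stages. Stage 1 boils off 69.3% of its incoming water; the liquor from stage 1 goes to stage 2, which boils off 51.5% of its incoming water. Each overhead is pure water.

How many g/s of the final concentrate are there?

water in feed = 763×0.901 = 687.46 g/s.
After stage 1: water left = (1−0.693)×687.46 = 211.05; stream total = 286.59 g/s.
After stage 2: water left = (1−0.515)×211.05 = 102.36; final concentrate = 177.9 g/s.

177.9 g/s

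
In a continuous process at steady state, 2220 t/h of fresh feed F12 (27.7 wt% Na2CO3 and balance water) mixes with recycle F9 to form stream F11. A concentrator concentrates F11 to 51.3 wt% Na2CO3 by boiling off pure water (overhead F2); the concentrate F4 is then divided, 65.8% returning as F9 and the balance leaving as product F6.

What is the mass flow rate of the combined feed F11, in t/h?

4526 t/h

Overall Na2CO3 balance (none leaves overhead): Na2CO3 in fresh feed = Na2CO3 in product, i.e. 2220×0.277 = (1−0.658)·F4·0.513.
F4 = 614.94/(0.513×0.342) = 3505 t/h.
Recycle F9 = 0.658×3505 = 2306.3 t/h.
Combined feed F11 = 2220 + 2306.3 = 4526.3 t/h.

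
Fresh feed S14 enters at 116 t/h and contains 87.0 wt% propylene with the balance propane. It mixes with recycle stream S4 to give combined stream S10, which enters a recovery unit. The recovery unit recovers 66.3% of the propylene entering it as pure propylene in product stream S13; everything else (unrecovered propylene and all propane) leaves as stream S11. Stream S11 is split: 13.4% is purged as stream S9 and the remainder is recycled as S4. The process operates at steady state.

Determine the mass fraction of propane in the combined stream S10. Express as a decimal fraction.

propane enters only via S14 and leaves only via the purge: 116×0.130 = 0.134×(propane in S11), and the recovery unit passes all propane, so propane in S10 = propane in S11 = 112.54 t/h.
propylene in S10: m_A = 116×0.870 + (1−0.134)·(1−0.663)·m_A, so m_A = 100.92/0.7082 = 142.51 t/h.
S10 = 142.51 + 112.54 = 255.05 t/h.
propane fraction in S10 = 112.54/255.05 = 0.441.

0.441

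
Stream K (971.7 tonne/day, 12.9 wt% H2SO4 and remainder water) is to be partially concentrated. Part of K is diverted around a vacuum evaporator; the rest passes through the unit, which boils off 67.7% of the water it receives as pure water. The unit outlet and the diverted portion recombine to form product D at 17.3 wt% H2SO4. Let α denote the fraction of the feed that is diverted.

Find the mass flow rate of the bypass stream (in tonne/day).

552.6 tonne/day

All 971.7×0.129 = 125.35 tonne/day of H2SO4 reaches D, so D = 125.35/0.173 = 724.56 tonne/day and vapour = 247.14 tonne/day.
The evaporator receives (1−α)·971.7 of feed at 0.871 water and removes 0.677 of that water:
0.677×0.871×(1−α)×971.7 = 247.14
(1−α) = 247.14/572.98 = 0.4313;  α = 0.5687.
Bypass flow = 0.5687×971.7 = 552.59 tonne/day.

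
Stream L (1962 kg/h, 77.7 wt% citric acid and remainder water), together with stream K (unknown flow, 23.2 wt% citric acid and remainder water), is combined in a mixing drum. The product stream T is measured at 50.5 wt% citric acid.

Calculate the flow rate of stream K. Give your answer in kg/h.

Let K be the unknown flow. Total out = 1962 + K.
citric acid balance: 1524.5 + 0.232·K = 0.505·(1962 + K)
(0.232 − 0.505)·K = 0.505×1962 − 1524.5 = -533.66
K = -533.66 / -0.273 = 1954.8 kg/h

1955 kg/h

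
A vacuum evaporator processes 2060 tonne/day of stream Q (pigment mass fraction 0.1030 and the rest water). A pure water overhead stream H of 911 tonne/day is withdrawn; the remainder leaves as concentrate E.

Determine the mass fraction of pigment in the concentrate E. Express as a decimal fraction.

pigment is not removed: 2060×0.103 = 212.18 tonne/day of pigment enters E.
Concentrate = 2060 − 911 = 1149 tonne/day.
Mass fraction = 212.18/1149 = 0.1847.

0.1847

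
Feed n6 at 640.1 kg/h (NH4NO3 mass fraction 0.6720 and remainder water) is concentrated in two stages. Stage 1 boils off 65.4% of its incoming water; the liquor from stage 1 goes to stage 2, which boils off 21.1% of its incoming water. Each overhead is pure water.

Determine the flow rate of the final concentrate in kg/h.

487.5 kg/h

water in feed = 640.1×0.328 = 209.95 kg/h.
After stage 1: water left = (1−0.654)×209.95 = 72.644; stream total = 502.79 kg/h.
After stage 2: water left = (1−0.211)×72.644 = 57.316; final concentrate = 487.46 kg/h.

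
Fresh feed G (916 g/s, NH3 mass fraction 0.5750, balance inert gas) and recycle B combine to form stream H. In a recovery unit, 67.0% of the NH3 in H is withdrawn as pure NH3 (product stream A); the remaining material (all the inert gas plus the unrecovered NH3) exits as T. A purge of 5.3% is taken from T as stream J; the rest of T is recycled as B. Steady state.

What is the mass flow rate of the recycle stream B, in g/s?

7195 g/s

inert gas enters only via G and leaves only via the purge: 916×0.425 = 0.053×(inert gas in T), and the recovery unit passes all inert gas, so inert gas in H = inert gas in T = 7345.3 g/s.
NH3 in H: m_A = 916×0.575 + (1−0.053)·(1−0.670)·m_A, so m_A = 526.7/0.6875 = 766.12 g/s.
T = (1−0.670)×766.12 + 7345.3 = 7598.1 g/s.
Recycle B = (1−0.053)×7598.1 = 7195.4 g/s.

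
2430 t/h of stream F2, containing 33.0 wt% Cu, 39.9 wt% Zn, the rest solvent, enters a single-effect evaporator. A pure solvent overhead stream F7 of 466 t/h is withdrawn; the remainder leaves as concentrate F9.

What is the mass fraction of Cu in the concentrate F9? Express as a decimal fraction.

Cu is not removed: 2430×0.330 = 801.9 t/h of Cu enters F9.
Concentrate = 2430 − 466 = 1964 t/h.
Mass fraction = 801.9/1964 = 0.408.

0.408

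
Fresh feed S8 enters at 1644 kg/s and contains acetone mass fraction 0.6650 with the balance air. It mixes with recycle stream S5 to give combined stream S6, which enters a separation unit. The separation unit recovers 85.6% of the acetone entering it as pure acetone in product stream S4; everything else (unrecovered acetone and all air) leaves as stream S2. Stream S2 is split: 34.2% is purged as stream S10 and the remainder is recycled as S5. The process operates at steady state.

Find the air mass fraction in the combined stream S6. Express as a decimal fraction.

air enters only via S8 and leaves only via the purge: 1644×0.335 = 0.342×(air in S2), and the separation unit passes all air, so air in S6 = air in S2 = 1610.4 kg/s.
acetone in S6: m_A = 1644×0.665 + (1−0.342)·(1−0.856)·m_A, so m_A = 1093.3/0.9052 = 1207.7 kg/s.
S6 = 1207.7 + 1610.4 = 2818 kg/s.
air fraction in S6 = 1610.4/2818 = 0.5714.

0.5714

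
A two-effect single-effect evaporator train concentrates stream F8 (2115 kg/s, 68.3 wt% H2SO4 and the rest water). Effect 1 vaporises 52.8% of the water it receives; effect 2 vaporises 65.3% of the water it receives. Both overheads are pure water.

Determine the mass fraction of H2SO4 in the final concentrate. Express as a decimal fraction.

0.929

water in feed = 2115×0.317 = 670.46 kg/s.
After stage 1: water left = (1−0.528)×670.46 = 316.45; stream total = 1761 kg/s.
After stage 2: water left = (1−0.653)×316.45 = 109.81; final concentrate = 1554.4 kg/s.
H2SO4 fraction = 1444.5/1554.4 = 0.929.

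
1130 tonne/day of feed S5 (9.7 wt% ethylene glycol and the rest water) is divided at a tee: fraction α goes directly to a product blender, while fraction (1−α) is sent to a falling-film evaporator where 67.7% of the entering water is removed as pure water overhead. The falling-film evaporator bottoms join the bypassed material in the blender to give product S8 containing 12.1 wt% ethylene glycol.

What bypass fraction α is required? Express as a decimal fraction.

0.676

All 1130×0.097 = 109.61 tonne/day of ethylene glycol reaches S8, so S8 = 109.61/0.121 = 905.87 tonne/day and vapour = 224.13 tonne/day.
The evaporator receives (1−α)·1130 of feed at 0.903 water and removes 0.677 of that water:
0.677×0.903×(1−α)×1130 = 224.13
(1−α) = 224.13/690.8 = 0.3245;  α = 0.6755.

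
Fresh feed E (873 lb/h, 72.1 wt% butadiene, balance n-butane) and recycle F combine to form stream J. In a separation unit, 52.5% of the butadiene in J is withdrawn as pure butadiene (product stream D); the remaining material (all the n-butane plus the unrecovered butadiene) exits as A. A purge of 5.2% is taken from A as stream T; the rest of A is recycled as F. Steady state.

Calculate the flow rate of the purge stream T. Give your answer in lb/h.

271.8 lb/h

n-butane enters only via E and leaves only via the purge: 873×0.279 = 0.052×(n-butane in A), and the separation unit passes all n-butane, so n-butane in J = n-butane in A = 4684 lb/h.
butadiene in J: m_A = 873×0.721 + (1−0.052)·(1−0.525)·m_A, so m_A = 629.43/0.5497 = 1145 lb/h.
A = (1−0.525)×1145 + 4684 = 5227.9 lb/h.
Purge T = 0.052×5227.9 = 271.85 lb/h.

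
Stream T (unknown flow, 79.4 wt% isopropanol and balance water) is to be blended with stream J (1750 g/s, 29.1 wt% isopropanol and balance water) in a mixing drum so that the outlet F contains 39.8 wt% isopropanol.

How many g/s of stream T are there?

Let T be the unknown flow. Total out = 1750 + T.
isopropanol balance: 509.25 + 0.794·T = 0.398·(1750 + T)
(0.794 − 0.398)·T = 0.398×1750 − 509.25 = 187.25
T = 187.25 / 0.396 = 472.85 g/s

472.9 g/s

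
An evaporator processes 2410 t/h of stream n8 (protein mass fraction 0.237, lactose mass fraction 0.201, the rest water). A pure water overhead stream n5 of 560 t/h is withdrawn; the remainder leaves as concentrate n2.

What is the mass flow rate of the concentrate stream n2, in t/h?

1850 t/h

Concentrate = 2410 − 560 = 1850 t/h.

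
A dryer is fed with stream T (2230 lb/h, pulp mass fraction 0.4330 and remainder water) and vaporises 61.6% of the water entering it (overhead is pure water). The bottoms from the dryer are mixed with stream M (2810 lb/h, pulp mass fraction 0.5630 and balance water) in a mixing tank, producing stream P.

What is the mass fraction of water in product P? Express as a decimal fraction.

Vapour removed = 0.616×0.567×2230 = 778.88 lb/h; concentrate = 1451.1 lb/h.
water reaching the mixer = 485.53 (from concentrate) + 2810×0.437 = 1713.5 lb/h.
Product flow = 1451.1 + 2810 = 4261.1 lb/h; water fraction = 0.4021.

0.4021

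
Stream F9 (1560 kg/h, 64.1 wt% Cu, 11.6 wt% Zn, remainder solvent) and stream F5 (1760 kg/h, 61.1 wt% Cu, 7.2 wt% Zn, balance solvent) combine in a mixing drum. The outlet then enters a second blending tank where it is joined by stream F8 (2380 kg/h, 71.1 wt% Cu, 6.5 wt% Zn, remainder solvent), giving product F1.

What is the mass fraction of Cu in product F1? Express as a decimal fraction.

Overall, product flow = 5700 kg/h.
Cu in = 1560×0.641 + 1760×0.611 + 2380×0.711 = 3767.5 kg/h.
Cu fraction in F1 = 0.661.

0.661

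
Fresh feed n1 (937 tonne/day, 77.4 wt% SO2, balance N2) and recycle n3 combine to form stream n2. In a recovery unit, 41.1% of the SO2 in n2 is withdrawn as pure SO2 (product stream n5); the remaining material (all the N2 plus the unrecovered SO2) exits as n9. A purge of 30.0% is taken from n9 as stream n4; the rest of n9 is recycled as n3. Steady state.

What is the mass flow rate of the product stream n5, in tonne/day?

SO2 in n2: m_A = 937×0.774 + (1−0.300)·(1−0.411)·m_A, so m_A = 725.24/0.5877 = 1234 tonne/day.
Product n5 = 0.411×1234 = 507.19 tonne/day.

507.2 tonne/day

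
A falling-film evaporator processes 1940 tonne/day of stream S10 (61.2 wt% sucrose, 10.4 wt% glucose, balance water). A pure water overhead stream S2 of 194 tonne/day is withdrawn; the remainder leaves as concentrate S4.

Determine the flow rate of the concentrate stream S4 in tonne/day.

1746 tonne/day

Concentrate = 1940 − 194 = 1746 tonne/day.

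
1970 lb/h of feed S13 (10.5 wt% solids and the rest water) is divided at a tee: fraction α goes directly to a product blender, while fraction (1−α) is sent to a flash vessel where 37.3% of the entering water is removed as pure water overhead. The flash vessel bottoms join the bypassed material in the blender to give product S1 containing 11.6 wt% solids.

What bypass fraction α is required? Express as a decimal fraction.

0.716

All 1970×0.105 = 206.85 lb/h of solids reaches S1, so S1 = 206.85/0.116 = 1783.2 lb/h and vapour = 186.81 lb/h.
The evaporator receives (1−α)·1970 of feed at 0.895 water and removes 0.373 of that water:
0.373×0.895×(1−α)×1970 = 186.81
(1−α) = 186.81/657.65 = 0.2841;  α = 0.7159.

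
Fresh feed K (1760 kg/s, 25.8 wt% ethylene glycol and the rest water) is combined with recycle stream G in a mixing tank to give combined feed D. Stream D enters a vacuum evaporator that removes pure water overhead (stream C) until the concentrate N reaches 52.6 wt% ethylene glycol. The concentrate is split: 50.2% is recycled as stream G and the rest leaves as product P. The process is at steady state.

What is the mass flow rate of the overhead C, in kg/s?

Overall ethylene glycol balance (none leaves overhead): ethylene glycol in fresh feed = ethylene glycol in product, i.e. 1760×0.258 = (1−0.502)·N·0.526.
N = 454.08/(0.526×0.498) = 1733.5 kg/s.
Recycle G = 0.502×1733.5 = 870.2 kg/s.
Combined feed D = 1760 + 870.2 = 2630.2 kg/s.
Overhead C = D − N = 2630.2 − 1733.5 = 896.73 kg/s.

896.7 kg/s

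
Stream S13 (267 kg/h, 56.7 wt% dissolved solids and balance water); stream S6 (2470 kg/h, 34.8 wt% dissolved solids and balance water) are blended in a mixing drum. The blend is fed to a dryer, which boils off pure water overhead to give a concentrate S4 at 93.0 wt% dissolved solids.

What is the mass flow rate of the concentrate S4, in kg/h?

dissolved solids entering = 267×0.567 + 2470×0.348 = 1010.9 kg/h.
All dissolved solids reports to S4, so S4 = 1010.9/0.930 = 1087 kg/h.

1087 kg/h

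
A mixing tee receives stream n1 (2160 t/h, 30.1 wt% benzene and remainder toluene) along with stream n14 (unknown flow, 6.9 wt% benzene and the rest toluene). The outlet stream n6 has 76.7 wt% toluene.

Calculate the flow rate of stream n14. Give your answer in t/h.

895.6 t/h

Let n14 be the unknown flow. Total out = 2160 + n14.
toluene balance: 1509.8 + 0.931·n14 = 0.767·(2160 + n14)
(0.931 − 0.767)·n14 = 0.767×2160 − 1509.8 = 146.88
n14 = 146.88 / 0.164 = 895.61 t/h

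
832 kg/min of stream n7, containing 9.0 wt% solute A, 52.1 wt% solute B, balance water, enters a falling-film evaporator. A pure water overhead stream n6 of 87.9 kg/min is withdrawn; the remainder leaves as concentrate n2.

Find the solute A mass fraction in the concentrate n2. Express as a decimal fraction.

0.101

solute A is not removed: 832×0.090 = 74.88 kg/min of solute A enters n2.
Concentrate = 832 − 87.9 = 744.1 kg/min.
Mass fraction = 74.88/744.1 = 0.101.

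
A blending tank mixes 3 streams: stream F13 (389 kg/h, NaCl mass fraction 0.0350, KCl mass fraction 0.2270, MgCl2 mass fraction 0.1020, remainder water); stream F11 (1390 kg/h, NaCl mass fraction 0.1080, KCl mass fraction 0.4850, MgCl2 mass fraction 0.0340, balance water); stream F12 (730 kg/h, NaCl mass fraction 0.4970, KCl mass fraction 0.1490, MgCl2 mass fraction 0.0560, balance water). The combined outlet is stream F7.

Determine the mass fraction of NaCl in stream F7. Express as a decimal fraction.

Total flow out = 389 + 1390 + 730 = 2509 kg/h.
NaCl in = 389×0.035 + 1390×0.108 + 730×0.497 = 526.54 kg/h.
NaCl mass fraction in F7 = 526.54/2509 = 0.2099.

0.2099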